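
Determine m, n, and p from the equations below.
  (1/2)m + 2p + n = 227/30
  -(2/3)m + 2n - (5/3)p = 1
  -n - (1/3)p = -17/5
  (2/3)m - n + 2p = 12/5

m = 1, n = 8/3, p = 11/5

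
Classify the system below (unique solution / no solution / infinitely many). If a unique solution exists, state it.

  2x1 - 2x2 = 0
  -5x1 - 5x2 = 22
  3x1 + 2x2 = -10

no solution

Row-reduce:
R1 ← R1 / (2).
R2 ← R2 + 5·R1.
R3 ← R3 − 3·R1.
R2 ← R2 / (-10).
R1 ← R1 + 1·R2.
R3 ← R3 − 5·R2.
Row 3 reduces to 0 = 1, a contradiction. The system is inconsistent.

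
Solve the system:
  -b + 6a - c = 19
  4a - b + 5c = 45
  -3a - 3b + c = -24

a = 5, b = 5, c = 6

Row-reduce the augmented matrix:
R1 ← R1 / (6).
R2 ← R2 − 4·R1.
R3 ← R3 + 3·R1.
R2 ← R2 / (-1/3).
R1 ← R1 + 1/6·R2.
R3 ← R3 + 7/2·R2.
R3 ← R3 / (-59).
R1 ← R1 + 3·R3.
R2 ← R2 + 17·R3.
Reading off the reduced rows gives a = 5, b = 5, c = 6.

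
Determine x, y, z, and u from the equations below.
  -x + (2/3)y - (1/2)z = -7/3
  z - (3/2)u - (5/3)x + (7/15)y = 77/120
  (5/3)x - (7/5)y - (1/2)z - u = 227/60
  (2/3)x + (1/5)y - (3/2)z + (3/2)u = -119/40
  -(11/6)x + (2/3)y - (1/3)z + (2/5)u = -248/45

x = 3, y = 2, z = 4/3, u = -9/4

Row-reduce the augmented matrix:
R1 ← R1 / (-1).
R2 ← R2 + 5/3·R1.
R3 ← R3 − 5/3·R1.
R4 ← R4 − 2/3·R1.
R5 ← R5 + 11/6·R1.
R2 ← R2 / (-29/45).
R1 ← R1 + 2/3·R2.
R3 ← R3 + 13/45·R2.
R4 ← R4 − 29/45·R2.
R5 ← R5 + 5/9·R2.
R3 ← R3 / (-125/58).
R1 ← R1 + 81/58·R3.
R2 ← R2 + 165/58·R3.
R5 ← R5 + 347/348·R3.
Swap R4 and R5.
R4 ← R4 / (2767/1500).
R1 ← R1 − 441/250·R4.
R2 ← R2 − 69/25·R4.
R3 ← R3 − 19/125·R4.
R5 reduces to 0 = 0, so the extra equation is consistent.
Reading off the reduced rows gives x = 3, y = 2, z = 4/3, u = -9/4.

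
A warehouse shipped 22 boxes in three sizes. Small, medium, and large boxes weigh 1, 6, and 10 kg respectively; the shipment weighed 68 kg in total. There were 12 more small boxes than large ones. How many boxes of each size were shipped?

Let s = small boxes, m = medium boxes, l = large boxes.
  s + m + l = 22
  6m + s + 10l = 68
  s - l = 12
Row-reduce the augmented matrix:
R2 ← R2 − 1·R1.
R3 ← R3 − 1·R1.
R2 ← R2 / (5).
R1 ← R1 − 1·R2.
R3 ← R3 + 1·R2.
R3 ← R3 / (-1/5).
R1 ← R1 + 4/5·R3.
R2 ← R2 − 9/5·R3.
Reading off the reduced rows gives s = 16, m = 2, l = 4.

small boxes: 16, medium boxes: 2, large boxes: 4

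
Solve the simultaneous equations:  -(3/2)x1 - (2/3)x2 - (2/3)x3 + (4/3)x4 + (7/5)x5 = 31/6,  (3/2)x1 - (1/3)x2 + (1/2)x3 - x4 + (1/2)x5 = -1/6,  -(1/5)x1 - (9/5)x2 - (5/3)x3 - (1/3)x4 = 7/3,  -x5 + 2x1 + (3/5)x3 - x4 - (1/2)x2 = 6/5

infinitely many solutions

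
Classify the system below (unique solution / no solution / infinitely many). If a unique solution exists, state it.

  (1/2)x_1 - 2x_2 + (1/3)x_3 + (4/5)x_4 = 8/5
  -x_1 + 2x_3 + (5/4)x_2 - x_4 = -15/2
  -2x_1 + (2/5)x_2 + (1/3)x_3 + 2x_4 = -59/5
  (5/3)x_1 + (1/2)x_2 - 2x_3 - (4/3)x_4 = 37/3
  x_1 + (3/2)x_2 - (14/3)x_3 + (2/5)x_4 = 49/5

Row-reduce:
R1 ← R1 / (1/2).
R2 ← R2 + 1·R1.
R3 ← R3 + 2·R1.
R4 ← R4 − 5/3·R1.
R5 ← R5 − 1·R1.
R2 ← R2 / (-11/4).
R1 ← R1 + 4·R2.
R3 ← R3 + 38/5·R2.
R4 ← R4 − 43/6·R2.
R5 ← R5 − 11/2·R2.
R3 ← R3 / (-941/165).
R1 ← R1 + 106/33·R3.
R2 ← R2 + 32/33·R3.
R4 ← R4 − 380/99·R3.
R4 ← R4 / (-742/14115).
R1 ← R1 + 5964/4705·R4.
R2 ← R2 + 772/941·R4.
R3 ← R3 + 2922/4705·R4.
Row 5 reduces to 0 = -2, a contradiction. The system is inconsistent.

no solution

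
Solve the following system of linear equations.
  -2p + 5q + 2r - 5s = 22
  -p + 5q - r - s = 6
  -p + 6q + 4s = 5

Row-reduce:
R1 ← R1 / (-2).
R2 ← R2 + 1·R1.
R3 ← R3 + 1·R1.
R2 ← R2 / (5/2).
R1 ← R1 + 5/2·R2.
R3 ← R3 − 7/2·R2.
R3 ← R3 / (9/5).
R1 ← R1 + 3·R3.
R2 ← R2 + 4/5·R3.
Rank is 3 with 4 unknowns, leaving s free.

infinitely many solutions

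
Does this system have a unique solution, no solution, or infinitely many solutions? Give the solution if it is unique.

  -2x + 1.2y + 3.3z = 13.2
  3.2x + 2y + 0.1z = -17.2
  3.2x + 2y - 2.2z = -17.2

x = -6, y = 1, z = 0

Row-reduce the augmented matrix:
R1 ← R1 / (-2).
R2 ← R2 − 16/5·R1.
R3 ← R3 − 16/5·R1.
R2 ← R2 / (98/25).
R1 ← R1 + 3/5·R2.
R3 ← R3 − 98/25·R2.
R3 ← R3 / (-23/10).
R1 ← R1 + 81/98·R3.
R2 ← R2 − 269/196·R3.
Reading off the reduced rows gives x = -6, y = 1, z = 0.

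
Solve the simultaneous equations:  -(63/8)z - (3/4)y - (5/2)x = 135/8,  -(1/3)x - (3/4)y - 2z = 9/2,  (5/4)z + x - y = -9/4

infinitely many solutions

Row-reduce:
R1 ← R1 / (-5/2).
R2 ← R2 + 1/3·R1.
R3 ← R3 − 1·R1.
R2 ← R2 / (-13/20).
R1 ← R1 − 3/10·R2.
R3 ← R3 + 13/10·R2.
Rank is 2 with 3 unknowns, leaving z free.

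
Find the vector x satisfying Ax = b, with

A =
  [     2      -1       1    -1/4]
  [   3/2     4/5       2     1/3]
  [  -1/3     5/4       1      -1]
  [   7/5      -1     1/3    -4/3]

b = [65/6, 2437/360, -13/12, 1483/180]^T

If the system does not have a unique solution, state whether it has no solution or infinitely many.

x_1 = 11/4, x_2 = -8/3, x_3 = 5/2, x_4 = -2/3

Row-reduce the augmented matrix:
R1 ← R1 / (2).
R2 ← R2 − 3/2·R1.
R3 ← R3 + 1/3·R1.
R4 ← R4 − 7/5·R1.
R2 ← R2 / (31/20).
R1 ← R1 + 1/2·R2.
R3 ← R3 − 13/12·R2.
R4 ← R4 + 3/10·R2.
R3 ← R3 / (109/372).
R1 ← R1 − 28/31·R3.
R2 ← R2 − 25/31·R3.
R4 ← R4 + 58/465·R3.
R4 ← R4 / (-32489/19620).
R1 ← R1 − 477/109·R4.
R2 ← R2 − 1375/327·R4.
R3 ← R3 + 6275/1308·R4.
Reading off the reduced rows gives x_1 = 11/4, x_2 = -8/3, x_3 = 5/2, x_4 = -2/3.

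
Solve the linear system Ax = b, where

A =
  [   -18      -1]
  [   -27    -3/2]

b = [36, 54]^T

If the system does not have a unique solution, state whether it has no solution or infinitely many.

infinitely many solutions

Row-reduce:
R1 ← R1 / (-18).
R2 ← R2 + 27·R1.
Rank is 1 with 2 unknowns, leaving x_2 free.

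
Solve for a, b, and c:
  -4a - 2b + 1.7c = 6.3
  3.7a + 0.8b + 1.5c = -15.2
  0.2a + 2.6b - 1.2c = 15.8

Row-reduce the augmented matrix:
R1 ← R1 / (-4).
R2 ← R2 − 37/10·R1.
R3 ← R3 − 1/5·R1.
R2 ← R2 / (-21/20).
R1 ← R1 − 1/2·R2.
R3 ← R3 − 5/2·R2.
R3 ← R3 / (13021/2100).
R1 ← R1 − 109/105·R3.
R2 ← R2 + 1229/420·R3.
Reading off the reduced rows gives a = -5, b = 6, c = -1.

a = -5, b = 6, c = -1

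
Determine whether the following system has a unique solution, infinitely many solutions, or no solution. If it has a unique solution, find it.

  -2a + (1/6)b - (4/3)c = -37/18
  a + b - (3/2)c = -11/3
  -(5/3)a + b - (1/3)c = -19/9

Row-reduce the augmented matrix:
R1 ← R1 / (-2).
R2 ← R2 − 1·R1.
R3 ← R3 + 5/3·R1.
R2 ← R2 / (13/12).
R1 ← R1 + 1/12·R2.
R3 ← R3 − 31/36·R2.
R3 ← R3 / (5/2).
R1 ← R1 − 1/2·R3.
R2 ← R2 + 2·R3.
Reading off the reduced rows gives a = 0, b = -5/3, c = 4/3.

a = 0, b = -5/3, c = 4/3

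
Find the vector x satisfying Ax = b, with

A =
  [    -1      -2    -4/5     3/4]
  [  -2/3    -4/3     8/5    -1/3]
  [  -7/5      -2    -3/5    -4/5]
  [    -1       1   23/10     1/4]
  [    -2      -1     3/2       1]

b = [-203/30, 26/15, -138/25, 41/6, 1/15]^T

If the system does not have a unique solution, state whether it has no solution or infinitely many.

x_1 = 4/5, x_2 = 5/3, x_3 = 8/3, x_4 = -2/3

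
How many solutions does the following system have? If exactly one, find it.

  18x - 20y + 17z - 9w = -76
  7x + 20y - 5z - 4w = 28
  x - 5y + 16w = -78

infinitely many solutions

Row-reduce:
R1 ← R1 / (18).
R2 ← R2 − 7·R1.
R3 ← R3 − 1·R1.
R2 ← R2 / (250/9).
R1 ← R1 + 10/9·R2.
R3 ← R3 + 35/9·R2.
R3 ← R3 / (-257/100).
R1 ← R1 − 12/25·R3.
R2 ← R2 + 209/500·R3.
Rank is 3 with 4 unknowns, leaving w free.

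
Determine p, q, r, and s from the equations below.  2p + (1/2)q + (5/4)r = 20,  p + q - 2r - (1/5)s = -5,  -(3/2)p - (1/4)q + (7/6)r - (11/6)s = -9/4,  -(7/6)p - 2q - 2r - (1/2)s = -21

Row-reduce the augmented matrix:
R1 ← R1 / (2).
R2 ← R2 − 1·R1.
R3 ← R3 + 3/2·R1.
R4 ← R4 + 7/6·R1.
R2 ← R2 / (3/4).
R1 ← R1 − 1/4·R2.
R3 ← R3 − 1/8·R2.
R4 ← R4 + 41/24·R2.
R3 ← R3 / (61/24).
R1 ← R1 − 3/2·R3.
R2 ← R2 + 7/2·R3.
R4 ← R4 + 29/4·R3.
R4 ← R4 / (-16717/2745).
R1 ← R1 − 1033/915·R4.
R2 ← R2 + 2512/915·R4.
R3 ← R3 + 216/305·R4.
Reading off the reduced rows gives p = 6, q = 1, r = 6, s = 0.

p = 6, q = 1, r = 6, s = 0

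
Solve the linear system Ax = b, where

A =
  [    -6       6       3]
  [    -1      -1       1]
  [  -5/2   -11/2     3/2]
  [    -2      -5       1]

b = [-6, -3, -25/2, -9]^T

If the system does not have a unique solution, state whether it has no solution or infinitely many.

no solution

Row-reduce:
R1 ← R1 / (-6).
R2 ← R2 + 1·R1.
R3 ← R3 + 5/2·R1.
R4 ← R4 + 2·R1.
R2 ← R2 / (-2).
R1 ← R1 + 1·R2.
R3 ← R3 + 8·R2.
R4 ← R4 + 7·R2.
R3 ← R3 / (-7/4).
R1 ← R1 + 3/4·R3.
R2 ← R2 + 1/4·R3.
R4 ← R4 + 7/4·R3.
Row 4 reduces to 0 = 2, a contradiction. The system is inconsistent.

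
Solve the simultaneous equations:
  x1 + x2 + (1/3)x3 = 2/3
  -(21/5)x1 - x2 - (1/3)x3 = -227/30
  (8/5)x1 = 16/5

no solution

Row-reduce:
R2 ← R2 + 21/5·R1.
R3 ← R3 − 8/5·R1.
R2 ← R2 / (16/5).
R1 ← R1 − 1·R2.
R3 ← R3 + 8/5·R2.
Row 3 reduces to 0 = -1/4, a contradiction. The system is inconsistent.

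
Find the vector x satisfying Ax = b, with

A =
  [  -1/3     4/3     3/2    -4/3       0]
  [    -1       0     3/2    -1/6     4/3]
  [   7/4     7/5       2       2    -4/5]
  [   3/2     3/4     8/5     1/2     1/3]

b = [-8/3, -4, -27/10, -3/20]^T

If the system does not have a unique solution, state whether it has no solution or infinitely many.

infinitely many solutions

Row-reduce:
R1 ← R1 / (-1/3).
R2 ← R2 + 1·R1.
R3 ← R3 − 7/4·R1.
R4 ← R4 − 3/2·R1.
R2 ← R2 / (-4).
R1 ← R1 + 4·R2.
R3 ← R3 − 42/5·R2.
R4 ← R4 − 27/4·R2.
R3 ← R3 / (143/40).
R1 ← R1 + 3/2·R3.
R2 ← R2 − 3/4·R3.
R4 ← R4 − 263/80·R3.
R4 ← R4 / (-42007/22880).
R1 ← R1 − 1241/858·R4.
R2 ← R2 + 5485/3432·R4.
R3 ← R3 − 122/143·R4.
Rank is 4 with 5 unknowns, leaving x_5 free.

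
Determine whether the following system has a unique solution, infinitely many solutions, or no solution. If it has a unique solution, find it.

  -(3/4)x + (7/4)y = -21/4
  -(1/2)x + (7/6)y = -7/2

infinitely many solutions

Row-reduce:
R1 ← R1 / (-3/4).
R2 ← R2 + 1/2·R1.
Rank is 1 with 2 unknowns, leaving y free.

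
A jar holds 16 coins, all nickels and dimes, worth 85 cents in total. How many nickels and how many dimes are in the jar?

Let n = nickels, d = dimes.
  n + d = 16
  10d + 5n = 85
From equation 1: n = 16 − d.
Substitute into equation 2 and solve: d = 1.
Then n = 15.

nickels: 15, dimes: 1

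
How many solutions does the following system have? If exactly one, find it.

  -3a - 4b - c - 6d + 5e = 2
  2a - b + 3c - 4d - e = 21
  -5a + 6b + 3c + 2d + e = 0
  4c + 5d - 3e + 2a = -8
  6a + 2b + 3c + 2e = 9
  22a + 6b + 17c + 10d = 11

a = 1, b = 2, c = 1, d = -4, e = -2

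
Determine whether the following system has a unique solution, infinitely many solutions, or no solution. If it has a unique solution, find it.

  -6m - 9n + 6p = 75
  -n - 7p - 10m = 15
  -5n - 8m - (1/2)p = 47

no solution

Row-reduce:
R1 ← R1 / (-6).
R2 ← R2 + 10·R1.
R3 ← R3 + 8·R1.
R2 ← R2 / (14).
R1 ← R1 − 3/2·R2.
R3 ← R3 − 7·R2.
Row 3 reduces to 0 = 2, a contradiction. The system is inconsistent.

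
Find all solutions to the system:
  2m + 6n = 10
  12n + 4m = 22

no solution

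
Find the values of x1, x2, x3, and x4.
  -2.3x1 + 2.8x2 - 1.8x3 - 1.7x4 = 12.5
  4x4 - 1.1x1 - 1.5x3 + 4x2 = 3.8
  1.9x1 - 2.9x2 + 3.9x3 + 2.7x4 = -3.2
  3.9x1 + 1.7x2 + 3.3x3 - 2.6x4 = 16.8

x1 = -3, x2 = 4, x3 = 5, x4 = -2

Row-reduce the augmented matrix:
R1 ← R1 / (-23/10).
R2 ← R2 + 11/10·R1.
R3 ← R3 − 19/10·R1.
R4 ← R4 − 39/10·R1.
R2 ← R2 / (306/115).
R1 ← R1 + 28/23·R2.
R3 ← R3 + 27/46·R2.
R4 ← R4 − 1483/230·R2.
R3 ← R3 / (309/136).
R1 ← R1 − 25/51·R3.
R2 ← R2 + 49/204·R3.
R4 ← R4 − 733/408·R3.
R4 ← R4 / (-176219/9270).
R1 ← R1 − 2255/927·R4.
R2 ← R2 − 9539/4635·R4.
R3 ← R3 − 1603/1545·R4.
Reading off the reduced rows gives x1 = -3, x2 = 4, x3 = 5, x4 = -2.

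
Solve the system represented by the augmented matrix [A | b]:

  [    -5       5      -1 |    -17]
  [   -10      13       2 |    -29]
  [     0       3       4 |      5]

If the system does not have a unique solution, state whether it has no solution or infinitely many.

infinitely many solutions

Row-reduce:
R1 ← R1 / (-5).
R2 ← R2 + 10·R1.
R2 ← R2 / (3).
R1 ← R1 + 1·R2.
R3 ← R3 − 3·R2.
Rank is 2 with 3 unknowns, leaving x_3 free.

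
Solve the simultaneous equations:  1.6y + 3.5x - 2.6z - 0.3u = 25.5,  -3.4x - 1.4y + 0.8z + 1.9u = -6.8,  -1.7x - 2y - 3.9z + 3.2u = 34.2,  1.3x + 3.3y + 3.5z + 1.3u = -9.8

Row-reduce the augmented matrix:
R1 ← R1 / (7/2).
R2 ← R2 + 17/5·R1.
R3 ← R3 + 17/10·R1.
R4 ← R4 − 13/10·R1.
R2 ← R2 / (27/175).
R1 ← R1 − 16/35·R2.
R3 ← R3 + 214/175·R2.
R4 ← R4 − 947/350·R2.
R3 ← R3 / (-5087/270).
R1 ← R1 − 118/27·R3.
R2 ← R2 + 302/27·R3.
R4 ← R4 − 9377/270·R3.
R4 ← R4 / (237383/101740).
R1 ← R1 + 6033/5087·R4.
R2 ← R2 − 10619/10174·R4.
R3 ← R3 + 4267/5087·R4.
Reading off the reduced rows gives x = 5, y = -2, z = -5, u = 6.

x = 5, y = -2, z = -5, u = 6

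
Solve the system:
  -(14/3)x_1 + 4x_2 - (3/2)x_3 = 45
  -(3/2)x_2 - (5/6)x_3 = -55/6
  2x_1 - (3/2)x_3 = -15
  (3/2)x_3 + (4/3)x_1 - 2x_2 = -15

Row-reduce the augmented matrix:
R1 ← R1 / (-14/3).
R3 ← R3 − 2·R1.
R4 ← R4 − 4/3·R1.
R2 ← R2 / (-3/2).
R1 ← R1 + 6/7·R2.
R3 ← R3 − 12/7·R2.
R4 ← R4 + 6/7·R2.
R3 ← R3 / (-65/21).
R1 ← R1 − 67/84·R3.
R2 ← R2 − 5/9·R3.
R4 ← R4 − 65/42·R3.
R4 reduces to 0 = 0, so the extra equation is consistent.
Reading off the reduced rows gives x_1 = -6, x_2 = 5, x_3 = 2.

x_1 = -6, x_2 = 5, x_3 = 2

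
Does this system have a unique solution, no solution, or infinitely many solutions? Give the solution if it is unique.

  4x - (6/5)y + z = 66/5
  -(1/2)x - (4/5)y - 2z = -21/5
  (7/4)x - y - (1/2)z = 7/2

Row-reduce:
R1 ← R1 / (4).
R2 ← R2 + 1/2·R1.
R3 ← R3 − 7/4·R1.
R2 ← R2 / (-19/20).
R1 ← R1 + 3/10·R2.
R3 ← R3 + 19/40·R2.
Row 3 reduces to 0 = -1, a contradiction. The system is inconsistent.

no solution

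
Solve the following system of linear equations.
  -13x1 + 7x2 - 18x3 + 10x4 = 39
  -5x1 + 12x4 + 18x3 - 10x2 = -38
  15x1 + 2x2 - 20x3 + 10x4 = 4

Row-reduce:
R1 ← R1 / (-13).
R2 ← R2 + 5·R1.
R3 ← R3 − 15·R1.
R2 ← R2 / (-165/13).
R1 ← R1 + 7/13·R2.
R3 ← R3 − 131/13·R2.
R3 ← R3 / (-1154/55).
R1 ← R1 − 18/55·R3.
R2 ← R2 + 108/55·R3.
Rank is 3 with 4 unknowns, leaving x4 free.

infinitely many solutions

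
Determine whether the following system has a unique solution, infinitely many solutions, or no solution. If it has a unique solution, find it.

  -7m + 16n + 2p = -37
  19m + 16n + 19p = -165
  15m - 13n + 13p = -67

m = -1, n = -2, p = -6

Row-reduce the augmented matrix:
R1 ← R1 / (-7).
R2 ← R2 − 19·R1.
R3 ← R3 − 15·R1.
R2 ← R2 / (416/7).
R1 ← R1 + 16/7·R2.
R3 ← R3 − 149/7·R2.
R3 ← R3 / (3551/416).
R1 ← R1 − 17/26·R3.
R2 ← R2 − 171/416·R3.
Reading off the reduced rows gives m = -1, n = -2, p = -6.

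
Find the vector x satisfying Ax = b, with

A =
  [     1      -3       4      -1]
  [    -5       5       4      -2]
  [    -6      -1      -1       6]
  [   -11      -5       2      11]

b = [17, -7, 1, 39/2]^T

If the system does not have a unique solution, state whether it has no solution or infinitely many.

Row-reduce:
R2 ← R2 + 5·R1.
R3 ← R3 + 6·R1.
R4 ← R4 + 11·R1.
R2 ← R2 / (-10).
R1 ← R1 + 3·R2.
R3 ← R3 + 19·R2.
R4 ← R4 + 38·R2.
R3 ← R3 / (-113/5).
R1 ← R1 + 16/5·R3.
R2 ← R2 + 12/5·R3.
R4 ← R4 + 226/5·R3.
Row 4 reduces to 0 = 1/2, a contradiction. The system is inconsistent.

no solution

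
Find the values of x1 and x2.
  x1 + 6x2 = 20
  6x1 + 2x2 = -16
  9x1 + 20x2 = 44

Row-reduce the augmented matrix:
R2 ← R2 − 6·R1.
R3 ← R3 − 9·R1.
R2 ← R2 / (-34).
R1 ← R1 − 6·R2.
R3 ← R3 + 34·R2.
R3 reduces to 0 = 0, so the extra equation is consistent.
Reading off the reduced rows gives x1 = -4, x2 = 4.

x1 = -4, x2 = 4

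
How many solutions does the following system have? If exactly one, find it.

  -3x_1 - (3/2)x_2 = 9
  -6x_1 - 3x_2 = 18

infinitely many solutions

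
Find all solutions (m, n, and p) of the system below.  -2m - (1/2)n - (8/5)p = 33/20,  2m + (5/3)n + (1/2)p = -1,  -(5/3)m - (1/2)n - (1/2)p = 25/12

Row-reduce the augmented matrix:
R1 ← R1 / (-2).
R2 ← R2 − 2·R1.
R3 ← R3 + 5/3·R1.
R2 ← R2 / (7/6).
R1 ← R1 − 1/4·R2.
R3 ← R3 + 1/12·R2.
R3 ← R3 / (317/420).
R1 ← R1 − 29/28·R3.
R2 ← R2 + 33/35·R3.
Reading off the reduced rows gives m = -2, n = 3/2, p = 1.

m = -2, n = 3/2, p = 1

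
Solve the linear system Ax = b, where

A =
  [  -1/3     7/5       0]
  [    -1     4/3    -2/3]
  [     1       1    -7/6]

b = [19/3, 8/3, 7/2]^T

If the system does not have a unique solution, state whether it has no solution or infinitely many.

Row-reduce the augmented matrix:
R1 ← R1 / (-1/3).
R2 ← R2 + 1·R1.
R3 ← R3 − 1·R1.
R2 ← R2 / (-43/15).
R1 ← R1 + 21/5·R2.
R3 ← R3 − 26/5·R2.
R3 ← R3 / (-613/258).
R1 ← R1 − 42/43·R3.
R2 ← R2 − 10/43·R3.
Reading off the reduced rows gives x_1 = 2, x_2 = 5, x_3 = 3.

x_1 = 2, x_2 = 5, x_3 = 3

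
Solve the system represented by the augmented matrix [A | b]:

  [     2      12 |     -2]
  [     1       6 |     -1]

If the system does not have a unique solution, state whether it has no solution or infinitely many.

infinitely many solutions

Row-reduce:
R1 ← R1 / (2).
R2 ← R2 − 1·R1.
Rank is 1 with 2 unknowns, leaving x_2 free.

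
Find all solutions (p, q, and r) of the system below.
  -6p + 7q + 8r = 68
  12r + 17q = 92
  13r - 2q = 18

Row-reduce the augmented matrix:
R1 ← R1 / (-6).
R2 ← R2 / (17).
R1 ← R1 + 7/6·R2.
R3 ← R3 + 2·R2.
R3 ← R3 / (245/17).
R1 ← R1 + 26/51·R3.
R2 ← R2 − 12/17·R3.
Reading off the reduced rows gives p = -4, q = 4, r = 2.

p = -4, q = 4, r = 2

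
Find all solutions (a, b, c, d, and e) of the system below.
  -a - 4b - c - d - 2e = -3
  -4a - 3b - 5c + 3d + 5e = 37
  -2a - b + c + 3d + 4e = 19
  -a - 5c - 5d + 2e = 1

infinitely many solutions

Row-reduce:
R1 ← R1 / (-1).
R2 ← R2 + 4·R1.
R3 ← R3 + 2·R1.
R4 ← R4 + 1·R1.
R2 ← R2 / (13).
R1 ← R1 − 4·R2.
R3 ← R3 − 7·R2.
R4 ← R4 − 4·R2.
R3 ← R3 / (46/13).
R1 ← R1 − 17/13·R3.
R2 ← R2 + 1/13·R3.
R4 ← R4 + 48/13·R3.
R4 ← R4 / (-112/23).
R1 ← R1 + 37/23·R4.
R2 ← R2 − 13/23·R4.
R3 ← R3 − 8/23·R4.
Rank is 4 with 5 unknowns, leaving e free.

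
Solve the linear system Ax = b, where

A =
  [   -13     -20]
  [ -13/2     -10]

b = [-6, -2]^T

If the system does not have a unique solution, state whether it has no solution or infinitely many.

no solution

Row-reduce:
R1 ← R1 / (-13).
R2 ← R2 + 13/2·R1.
Row 2 reduces to 0 = 1, a contradiction. The system is inconsistent.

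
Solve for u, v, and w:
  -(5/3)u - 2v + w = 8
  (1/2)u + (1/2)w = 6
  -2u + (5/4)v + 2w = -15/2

u = 6, v = -6, w = 6

Row-reduce the augmented matrix:
R1 ← R1 / (-5/3).
R2 ← R2 − 1/2·R1.
R3 ← R3 + 2·R1.
R2 ← R2 / (-3/5).
R1 ← R1 − 6/5·R2.
R3 ← R3 − 73/20·R2.
R3 ← R3 / (17/3).
R1 ← R1 − 1·R3.
R2 ← R2 + 4/3·R3.
Reading off the reduced rows gives u = 6, v = -6, w = 6.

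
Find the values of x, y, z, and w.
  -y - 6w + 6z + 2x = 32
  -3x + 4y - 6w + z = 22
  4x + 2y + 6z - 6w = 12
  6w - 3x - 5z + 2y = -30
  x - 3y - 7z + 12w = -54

Row-reduce the augmented matrix:
R1 ← R1 / (2).
R2 ← R2 + 3·R1.
R3 ← R3 − 4·R1.
R4 ← R4 + 3·R1.
R5 ← R5 − 1·R1.
R2 ← R2 / (5/2).
R1 ← R1 + 1/2·R2.
R3 ← R3 − 4·R2.
R4 ← R4 − 1/2·R2.
R5 ← R5 + 5/2·R2.
R3 ← R3 / (-22).
R1 ← R1 − 5·R3.
R2 ← R2 − 4·R3.
R4 ← R4 − 2·R3.
R4 ← R4 / (30/11).
R1 ← R1 − 9/11·R4.
R2 ← R2 + 6/11·R4.
R3 ← R3 + 15/11·R4.
R5 reduces to 0 = 0, so the extra equation is consistent.
Reading off the reduced rows gives x = -4, y = -4, z = 2, w = -4.

x = -4, y = -4, z = 2, w = -4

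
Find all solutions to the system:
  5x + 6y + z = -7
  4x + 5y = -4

infinitely many solutions

Row-reduce:
R1 ← R1 / (5).
R2 ← R2 − 4·R1.
R2 ← R2 / (1/5).
R1 ← R1 − 6/5·R2.
Rank is 2 with 3 unknowns, leaving z free.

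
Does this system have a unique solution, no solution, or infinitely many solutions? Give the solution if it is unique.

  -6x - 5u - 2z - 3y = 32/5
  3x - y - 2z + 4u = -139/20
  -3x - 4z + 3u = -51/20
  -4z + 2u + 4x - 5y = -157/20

x = -2/5, y = 3/4, z = 0, u = -5/4

Row-reduce the augmented matrix:
R1 ← R1 / (-6).
R2 ← R2 − 3·R1.
R3 ← R3 + 3·R1.
R4 ← R4 − 4·R1.
R2 ← R2 / (-5/2).
R1 ← R1 − 1/2·R2.
R3 ← R3 − 3/2·R2.
R4 ← R4 + 7·R2.
R3 ← R3 / (-24/5).
R1 ← R1 + 4/15·R3.
R2 ← R2 − 6/5·R3.
R4 ← R4 − 46/15·R3.
R4 ← R4 / (-13/9).
R1 ← R1 − 7/9·R4.
R2 ← R2 − 1·R4.
R3 ← R3 + 4/3·R4.
Reading off the reduced rows gives x = -2/5, y = 3/4, z = 0, u = -5/4.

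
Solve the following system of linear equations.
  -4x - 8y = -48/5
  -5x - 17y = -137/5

Row-reduce the augmented matrix:
R1 ← R1 / (-4).
R2 ← R2 + 5·R1.
R2 ← R2 / (-7).
R1 ← R1 − 2·R2.
Reading off the reduced rows gives x = -2, y = 11/5.

x = -2, y = 11/5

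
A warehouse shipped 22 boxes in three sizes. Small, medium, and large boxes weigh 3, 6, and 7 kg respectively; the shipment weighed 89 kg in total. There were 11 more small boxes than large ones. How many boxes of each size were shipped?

Let s = small boxes, m = medium boxes, l = large boxes.
  s + m + l = 22
  3s + 6m + 7l = 89
  s - l = 11
Row-reduce the augmented matrix:
R2 ← R2 − 3·R1.
R3 ← R3 − 1·R1.
R2 ← R2 / (3).
R1 ← R1 − 1·R2.
R3 ← R3 + 1·R2.
R3 ← R3 / (-2/3).
R1 ← R1 + 1/3·R3.
R2 ← R2 − 4/3·R3.
Reading off the reduced rows gives s = 16, m = 1, l = 5.

small boxes: 16, medium boxes: 1, large boxes: 5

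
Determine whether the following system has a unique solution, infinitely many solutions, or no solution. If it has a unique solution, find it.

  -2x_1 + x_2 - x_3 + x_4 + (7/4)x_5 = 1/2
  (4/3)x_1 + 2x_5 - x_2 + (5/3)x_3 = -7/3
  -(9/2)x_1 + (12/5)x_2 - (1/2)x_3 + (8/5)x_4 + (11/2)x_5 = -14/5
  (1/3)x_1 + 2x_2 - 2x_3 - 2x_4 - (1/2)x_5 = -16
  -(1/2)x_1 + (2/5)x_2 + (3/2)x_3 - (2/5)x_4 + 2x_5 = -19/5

infinitely many solutions

Row-reduce:
R1 ← R1 / (-2).
R2 ← R2 − 4/3·R1.
R3 ← R3 + 9/2·R1.
R4 ← R4 − 1/3·R1.
R5 ← R5 + 1/2·R1.
R2 ← R2 / (-1/3).
R1 ← R1 + 1/2·R2.
R3 ← R3 − 3/20·R2.
R4 ← R4 − 13/6·R2.
R5 ← R5 − 3/20·R2.
R3 ← R3 / (11/5).
R1 ← R1 + 1·R3.
R2 ← R2 + 3·R3.
R4 ← R4 − 13/3·R3.
R5 ← R5 − 11/5·R3.
R4 ← R4 / (421/132).
R1 ← R1 + 73/44·R4.
R2 ← R2 + 109/44·R4.
R3 ← R3 + 7/44·R4.
Rank is 4 with 5 unknowns, leaving x_5 free.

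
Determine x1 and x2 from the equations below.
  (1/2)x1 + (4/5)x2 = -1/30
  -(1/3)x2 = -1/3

x1 = -5/3, x2 = 1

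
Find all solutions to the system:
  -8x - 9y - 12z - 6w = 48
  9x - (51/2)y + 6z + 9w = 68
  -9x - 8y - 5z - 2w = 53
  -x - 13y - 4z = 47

no solution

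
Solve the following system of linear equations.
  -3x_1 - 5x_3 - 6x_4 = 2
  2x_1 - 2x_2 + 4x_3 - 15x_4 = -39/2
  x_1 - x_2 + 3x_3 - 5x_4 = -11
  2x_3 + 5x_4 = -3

no solution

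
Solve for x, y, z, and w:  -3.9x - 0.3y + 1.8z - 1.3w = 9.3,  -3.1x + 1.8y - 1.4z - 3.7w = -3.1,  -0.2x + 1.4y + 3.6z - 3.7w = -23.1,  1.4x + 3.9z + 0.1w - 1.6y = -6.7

Row-reduce the augmented matrix:
R1 ← R1 / (-39/10).
R2 ← R2 + 31/10·R1.
R3 ← R3 + 1/5·R1.
R4 ← R4 − 7/5·R1.
R2 ← R2 / (53/26).
R1 ← R1 − 1/13·R2.
R3 ← R3 − 92/65·R2.
R4 ← R4 + 111/65·R2.
R3 ← R3 / (7252/1325).
R1 ← R1 + 94/265·R3.
R2 ← R2 + 368/265·R3.
R4 ← R4 − 5763/2650·R3.
R4 ← R4 / (-823537/435120).
R1 ← R1 − 6929/21756·R4.
R2 ← R2 + 9574/5439·R4.
R3 ← R3 + 14165/43512·R4.
Reading off the reduced rows gives x = -4, y = -4, z = -2, w = 3.

x = -4, y = -4, z = -2, w = 3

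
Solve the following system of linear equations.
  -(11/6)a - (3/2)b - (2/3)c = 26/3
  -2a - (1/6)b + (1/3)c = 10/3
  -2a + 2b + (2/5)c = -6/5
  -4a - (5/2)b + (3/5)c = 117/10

no solution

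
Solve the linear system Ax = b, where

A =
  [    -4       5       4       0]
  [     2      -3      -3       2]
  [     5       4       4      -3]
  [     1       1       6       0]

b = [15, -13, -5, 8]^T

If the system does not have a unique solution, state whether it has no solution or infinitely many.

Row-reduce the augmented matrix:
R1 ← R1 / (-4).
R2 ← R2 − 2·R1.
R3 ← R3 − 5·R1.
R4 ← R4 − 1·R1.
R2 ← R2 / (-1/2).
R1 ← R1 + 5/4·R2.
R3 ← R3 − 41/4·R2.
R4 ← R4 − 9/4·R2.
R3 ← R3 / (-23/2).
R1 ← R1 − 3/2·R3.
R2 ← R2 − 2·R3.
R4 ← R4 − 5/2·R3.
R4 ← R4 / (397/23).
R1 ← R1 + 1/23·R4.
R2 ← R2 − 60/23·R4.
R3 ← R3 + 76/23·R4.
Reading off the reduced rows gives x_1 = -3, x_2 = -1, x_3 = 2, x_4 = -2.

x_1 = -3, x_2 = -1, x_3 = 2, x_4 = -2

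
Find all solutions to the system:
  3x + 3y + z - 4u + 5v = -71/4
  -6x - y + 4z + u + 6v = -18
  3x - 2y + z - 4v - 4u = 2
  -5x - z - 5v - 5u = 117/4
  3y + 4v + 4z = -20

x = -2, y = 1, z = -3, u = -1/2, v = -11/4

Row-reduce the augmented matrix:
R1 ← R1 / (3).
R2 ← R2 + 6·R1.
R3 ← R3 − 3·R1.
R4 ← R4 + 5·R1.
R2 ← R2 / (5).
R1 ← R1 − 1·R2.
R3 ← R3 + 5·R2.
R4 ← R4 − 5·R2.
R5 ← R5 − 3·R2.
R3 ← R3 / (6).
R1 ← R1 + 13/15·R3.
R2 ← R2 − 6/5·R3.
R4 ← R4 + 16/3·R3.
R5 ← R5 − 2/5·R3.
R4 ← R4 / (-98/9).
R1 ← R1 + 17/18·R4.
R3 ← R3 + 7/6·R4.
R5 ← R5 − 14/3·R4.
R5 ← R5 / (-309/35).
R1 ← R1 − 9/245·R5.
R2 ← R2 − 9/5·R5.
R3 ← R3 − 13/7·R5.
R4 ← R4 − 29/49·R5.
Reading off the reduced rows gives x = -2, y = 1, z = -3, u = -1/2, v = -11/4.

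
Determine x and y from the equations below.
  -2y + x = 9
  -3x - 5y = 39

Row-reduce the augmented matrix:
R2 ← R2 + 3·R1.
R2 ← R2 / (-11).
R1 ← R1 + 2·R2.
Reading off the reduced rows gives x = -3, y = -6.

x = -3, y = -6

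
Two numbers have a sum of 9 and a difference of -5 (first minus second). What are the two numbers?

first number: 2, second number: 7

Let x = first number, y = second number.
  x + y = 9
  x - y = -5
Row-reduce the augmented matrix:
R2 ← R2 − 1·R1.
R2 ← R2 / (-2).
R1 ← R1 − 1·R2.
Reading off the reduced rows gives x = 2, y = 7.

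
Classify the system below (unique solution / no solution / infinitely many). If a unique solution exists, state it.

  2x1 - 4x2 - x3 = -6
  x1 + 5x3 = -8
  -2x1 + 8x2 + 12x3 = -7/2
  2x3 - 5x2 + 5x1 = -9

Row-reduce:
R1 ← R1 / (2).
R2 ← R2 − 1·R1.
R3 ← R3 + 2·R1.
R4 ← R4 − 5·R1.
R2 ← R2 / (2).
R1 ← R1 + 2·R2.
R3 ← R3 − 4·R2.
R4 ← R4 − 5·R2.
Swap R3 and R4.
R3 ← R3 / (-37/4).
R1 ← R1 − 5·R3.
R2 ← R2 − 11/4·R3.
Row 4 reduces to 0 = 1/2, a contradiction. The system is inconsistent.

no solution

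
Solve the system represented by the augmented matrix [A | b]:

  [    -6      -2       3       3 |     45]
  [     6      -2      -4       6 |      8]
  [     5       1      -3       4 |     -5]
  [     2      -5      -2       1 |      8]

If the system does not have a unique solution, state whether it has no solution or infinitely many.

Row-reduce the augmented matrix:
R1 ← R1 / (-6).
R2 ← R2 − 6·R1.
R3 ← R3 − 5·R1.
R4 ← R4 − 2·R1.
R2 ← R2 / (-4).
R1 ← R1 − 1/3·R2.
R3 ← R3 + 2/3·R2.
R4 ← R4 + 17/3·R2.
R3 ← R3 / (-1/3).
R1 ← R1 + 7/12·R3.
R2 ← R2 − 1/4·R3.
R4 ← R4 − 5/12·R3.
R4 ← R4 / (-9/2).
R1 ← R1 + 17/2·R4.
R2 ← R2 − 3/2·R4.
R3 ← R3 + 15·R4.
Reading off the reduced rows gives x_1 = -2, x_2 = -3, x_3 = 4, x_4 = 5.

x_1 = -2, x_2 = -3, x_3 = 4, x_4 = 5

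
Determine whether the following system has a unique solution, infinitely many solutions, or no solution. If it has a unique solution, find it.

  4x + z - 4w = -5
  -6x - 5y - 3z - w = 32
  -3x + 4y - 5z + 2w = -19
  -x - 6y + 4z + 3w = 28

x = -4, y = -3, z = 3, w = -2

Row-reduce the augmented matrix:
R1 ← R1 / (4).
R2 ← R2 + 6·R1.
R3 ← R3 + 3·R1.
R4 ← R4 + 1·R1.
R2 ← R2 / (-5).
R3 ← R3 − 4·R2.
R4 ← R4 + 6·R2.
R3 ← R3 / (-109/20).
R1 ← R1 − 1/4·R3.
R2 ← R2 − 3/10·R3.
R4 ← R4 − 121/20·R3.
R4 ← R4 / (335/109).
R1 ← R1 + 142/109·R4.
R2 ← R2 − 113/109·R4.
R3 ← R3 − 132/109·R4.
Reading off the reduced rows gives x = -4, y = -3, z = 3, w = -2.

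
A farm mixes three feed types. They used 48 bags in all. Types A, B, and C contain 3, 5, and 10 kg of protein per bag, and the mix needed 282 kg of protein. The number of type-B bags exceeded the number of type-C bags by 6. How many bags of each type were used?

Let a = type-A bags, b = type-B bags, c = type-C bags.
  a + b + c = 48
  3a + 5b + 10c = 282
  b - c = 6
Row-reduce the augmented matrix:
R2 ← R2 − 3·R1.
R2 ← R2 / (2).
R1 ← R1 − 1·R2.
R3 ← R3 − 1·R2.
R3 ← R3 / (-9/2).
R1 ← R1 + 5/2·R3.
R2 ← R2 − 7/2·R3.
Reading off the reduced rows gives a = 14, b = 20, c = 14.

type-A bags: 14, type-B bags: 20, type-C bags: 14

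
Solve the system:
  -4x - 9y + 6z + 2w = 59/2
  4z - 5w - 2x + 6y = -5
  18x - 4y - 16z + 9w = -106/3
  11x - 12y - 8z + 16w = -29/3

Row-reduce the augmented matrix:
R1 ← R1 / (-4).
R2 ← R2 + 2·R1.
R3 ← R3 − 18·R1.
R4 ← R4 − 11·R1.
R2 ← R2 / (21/2).
R1 ← R1 − 9/4·R2.
R3 ← R3 + 89/2·R2.
R4 ← R4 + 147/4·R2.
R3 ← R3 / (320/21).
R1 ← R1 + 12/7·R3.
R2 ← R2 − 2/21·R3.
R4 ← R4 − 12·R3.
R4 ← R4 / (127/20).
R1 ← R1 + 1/20·R4.
R2 ← R2 + 21/40·R4.
R3 ← R3 + 39/80·R4.
Reading off the reduced rows gives x = -5/3, y = -8/3, z = 1/4, w = -4/3.

x = -5/3, y = -8/3, z = 1/4, w = -4/3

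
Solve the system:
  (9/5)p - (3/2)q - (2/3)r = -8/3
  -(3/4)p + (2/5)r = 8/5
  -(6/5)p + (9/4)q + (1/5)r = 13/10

Row-reduce:
R1 ← R1 / (9/5).
R2 ← R2 + 3/4·R1.
R3 ← R3 + 6/5·R1.
R2 ← R2 / (-5/8).
R1 ← R1 + 5/6·R2.
R3 ← R3 − 5/4·R2.
Row 3 reduces to 0 = 1/2, a contradiction. The system is inconsistent.

no solution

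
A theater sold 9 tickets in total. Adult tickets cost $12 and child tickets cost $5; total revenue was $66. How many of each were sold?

Let a = adult tickets, c = child tickets.
  a + c = 9
  12a + 5c = 66
From equation 1: a = 9 − c.
Substitute into equation 2 and solve: c = 6.
Then a = 3.

adult tickets: 3, child tickets: 6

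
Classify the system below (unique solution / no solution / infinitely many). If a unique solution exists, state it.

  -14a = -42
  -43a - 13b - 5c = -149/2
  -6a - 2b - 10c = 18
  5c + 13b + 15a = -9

Row-reduce:
R1 ← R1 / (-14).
R2 ← R2 + 43·R1.
R3 ← R3 + 6·R1.
R4 ← R4 − 15·R1.
R2 ← R2 / (-13).
R3 ← R3 + 2·R2.
R4 ← R4 − 13·R2.
R3 ← R3 / (-120/13).
R2 ← R2 − 5/13·R3.
Row 4 reduces to 0 = 1/2, a contradiction. The system is inconsistent.

no solution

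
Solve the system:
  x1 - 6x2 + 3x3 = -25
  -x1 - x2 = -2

infinitely many solutions

Row-reduce:
R2 ← R2 + 1·R1.
R2 ← R2 / (-7).
R1 ← R1 + 6·R2.
Rank is 2 with 3 unknowns, leaving x3 free.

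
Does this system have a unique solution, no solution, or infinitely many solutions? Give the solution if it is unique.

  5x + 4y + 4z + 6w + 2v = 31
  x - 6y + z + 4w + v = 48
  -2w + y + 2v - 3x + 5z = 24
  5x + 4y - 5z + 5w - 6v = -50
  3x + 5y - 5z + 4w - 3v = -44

x = -1, y = -4, z = 5, w = 4, v = 4

Row-reduce the augmented matrix:
R1 ← R1 / (5).
R2 ← R2 − 1·R1.
R3 ← R3 + 3·R1.
R4 ← R4 − 5·R1.
R5 ← R5 − 3·R1.
R2 ← R2 / (-34/5).
R1 ← R1 − 4/5·R2.
R3 ← R3 − 17/5·R2.
R5 ← R5 − 13/5·R2.
R3 ← R3 / (15/2).
R1 ← R1 − 14/17·R3.
R2 ← R2 + 1/34·R3.
R4 ← R4 + 9·R3.
R5 ← R5 + 249/34·R3.
R4 ← R4 / (13/5).
R1 ← R1 − 6/5·R4.
R2 ← R2 + 2/5·R4.
R3 ← R3 − 2/5·R4.
R5 ← R5 − 22/5·R4.
R5 ← R5 / (1299/221).
R1 ← R1 − 1220/663·R5.
R2 ← R2 + 437/663·R5.
R3 ← R3 − 41/39·R5.
R4 ← R4 + 19/13·R5.
Reading off the reduced rows gives x = -1, y = -4, z = 5, w = 4, v = 4.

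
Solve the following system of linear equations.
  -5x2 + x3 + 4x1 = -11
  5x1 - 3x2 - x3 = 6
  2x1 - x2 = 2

x1 = 3, x2 = 4, x3 = -3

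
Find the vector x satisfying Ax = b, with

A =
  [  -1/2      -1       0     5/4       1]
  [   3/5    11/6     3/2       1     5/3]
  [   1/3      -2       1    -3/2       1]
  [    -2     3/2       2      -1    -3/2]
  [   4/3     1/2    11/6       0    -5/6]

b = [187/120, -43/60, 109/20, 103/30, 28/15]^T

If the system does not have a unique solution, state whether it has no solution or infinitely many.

x_1 = -3/4, x_2 = -8/5, x_3 = 2, x_4 = -1/3, x_5 = 0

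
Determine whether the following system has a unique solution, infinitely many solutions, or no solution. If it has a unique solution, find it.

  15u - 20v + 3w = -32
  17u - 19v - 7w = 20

Row-reduce:
R1 ← R1 / (15).
R2 ← R2 − 17·R1.
R2 ← R2 / (11/3).
R1 ← R1 + 4/3·R2.
Rank is 2 with 3 unknowns, leaving w free.

infinitely many solutions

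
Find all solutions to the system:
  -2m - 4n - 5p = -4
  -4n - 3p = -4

infinitely many solutions

Row-reduce:
R1 ← R1 / (-2).
R2 ← R2 / (-4).
R1 ← R1 − 2·R2.
Rank is 2 with 3 unknowns, leaving p free.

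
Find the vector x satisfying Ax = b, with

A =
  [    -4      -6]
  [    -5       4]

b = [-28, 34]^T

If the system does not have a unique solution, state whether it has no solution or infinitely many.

x_1 = -2, x_2 = 6

Row-reduce the augmented matrix:
R1 ← R1 / (-4).
R2 ← R2 + 5·R1.
R2 ← R2 / (23/2).
R1 ← R1 − 3/2·R2.
Reading off the reduced rows gives x_1 = -2, x_2 = 6.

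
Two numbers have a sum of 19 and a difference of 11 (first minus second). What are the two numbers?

first number: 15, second number: 4

Let x = first number, y = second number.
  x + y = 19
  x - y = 11
Row-reduce the augmented matrix:
R2 ← R2 − 1·R1.
R2 ← R2 / (-2).
R1 ← R1 − 1·R2.
Reading off the reduced rows gives x = 15, y = 4.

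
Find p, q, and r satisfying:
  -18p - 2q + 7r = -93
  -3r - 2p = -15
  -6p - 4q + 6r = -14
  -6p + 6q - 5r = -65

Row-reduce the augmented matrix:
R1 ← R1 / (-18).
R2 ← R2 + 2·R1.
R3 ← R3 + 6·R1.
R4 ← R4 + 6·R1.
R2 ← R2 / (2/9).
R1 ← R1 − 1/9·R2.
R3 ← R3 + 10/3·R2.
R4 ← R4 − 20/3·R2.
R3 ← R3 / (-53).
R1 ← R1 − 3/2·R3.
R2 ← R2 + 17·R3.
R4 ← R4 − 106·R3.
R4 reduces to 0 = 0, so the extra equation is consistent.
Reading off the reduced rows gives p = 6, q = -4, r = 1.

p = 6, q = -4, r = 1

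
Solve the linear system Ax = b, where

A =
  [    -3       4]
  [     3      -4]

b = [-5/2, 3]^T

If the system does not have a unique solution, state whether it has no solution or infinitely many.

no solution

Row-reduce:
R1 ← R1 / (-3).
R2 ← R2 − 3·R1.
Row 2 reduces to 0 = 1/2, a contradiction. The system is inconsistent.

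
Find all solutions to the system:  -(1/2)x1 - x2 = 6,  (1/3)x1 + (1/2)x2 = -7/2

Row-reduce the augmented matrix:
R1 ← R1 / (-1/2).
R2 ← R2 − 1/3·R1.
R2 ← R2 / (-1/6).
R1 ← R1 − 2·R2.
Reading off the reduced rows gives x1 = -6, x2 = -3.

x1 = -6, x2 = -3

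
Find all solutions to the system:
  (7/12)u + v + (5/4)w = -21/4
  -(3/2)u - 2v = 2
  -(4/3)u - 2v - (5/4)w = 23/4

no solution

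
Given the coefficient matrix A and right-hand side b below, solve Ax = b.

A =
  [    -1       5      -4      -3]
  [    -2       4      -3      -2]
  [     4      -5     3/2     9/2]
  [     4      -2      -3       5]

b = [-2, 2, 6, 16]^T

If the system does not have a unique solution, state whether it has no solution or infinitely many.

infinitely many solutions

Row-reduce:
R1 ← R1 / (-1).
R2 ← R2 + 2·R1.
R3 ← R3 − 4·R1.
R4 ← R4 − 4·R1.
R2 ← R2 / (-6).
R1 ← R1 + 5·R2.
R3 ← R3 − 15·R2.
R4 ← R4 − 18·R2.
R3 ← R3 / (-2).
R1 ← R1 + 1/6·R3.
R2 ← R2 + 5/6·R3.
R4 ← R4 + 4·R3.
Rank is 3 with 4 unknowns, leaving x_4 free.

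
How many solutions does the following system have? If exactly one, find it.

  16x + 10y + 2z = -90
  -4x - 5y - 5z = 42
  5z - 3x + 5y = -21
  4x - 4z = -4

Row-reduce:
R1 ← R1 / (16).
R2 ← R2 + 4·R1.
R3 ← R3 + 3·R1.
R4 ← R4 − 4·R1.
R2 ← R2 / (-5/2).
R1 ← R1 − 5/8·R2.
R3 ← R3 − 55/8·R2.
R4 ← R4 + 5/2·R2.
R3 ← R3 / (-7).
R1 ← R1 + 1·R3.
R2 ← R2 − 9/5·R3.
Row 4 reduces to 0 = -1, a contradiction. The system is inconsistent.

no solution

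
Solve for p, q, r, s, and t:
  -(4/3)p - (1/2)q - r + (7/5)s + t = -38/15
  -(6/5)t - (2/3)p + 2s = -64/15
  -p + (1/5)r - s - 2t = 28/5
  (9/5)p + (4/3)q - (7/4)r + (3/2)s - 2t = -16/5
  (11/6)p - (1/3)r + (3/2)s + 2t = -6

p = 1, q = -6, r = -2, s = -3, t = -2

Row-reduce the augmented matrix:
R1 ← R1 / (-4/3).
R2 ← R2 + 2/3·R1.
R3 ← R3 + 1·R1.
R4 ← R4 − 9/5·R1.
R5 ← R5 − 11/6·R1.
R2 ← R2 / (1/4).
R1 ← R1 − 3/8·R2.
R3 ← R3 − 3/8·R2.
R4 ← R4 − 79/120·R2.
R5 ← R5 + 11/16·R2.
R3 ← R3 / (1/5).
R2 ← R2 − 2·R3.
R4 ← R4 + 53/12·R3.
R5 ← R5 + 1/3·R3.
R4 ← R4 / (-2651/30).
R1 ← R1 + 3·R4.
R2 ← R2 − 226/5·R4.
R3 ← R3 + 20·R4.
R5 ← R5 − 1/3·R4.
R5 ← R5 / (-65038/39765).
R1 ← R1 − 48249/26510·R5.
R2 ← R2 + 338121/66275·R5.
R3 ← R3 + 2297/2651·R5.
R4 ← R4 − 177/26510·R5.
Reading off the reduced rows gives p = 1, q = -6, r = -2, s = -3, t = -2.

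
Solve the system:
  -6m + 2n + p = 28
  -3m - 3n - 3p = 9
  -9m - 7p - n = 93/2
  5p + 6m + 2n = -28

Row-reduce:
R1 ← R1 / (-6).
R2 ← R2 + 3·R1.
R3 ← R3 + 9·R1.
R4 ← R4 − 6·R1.
R2 ← R2 / (-4).
R1 ← R1 + 1/3·R2.
R3 ← R3 + 4·R2.
R4 ← R4 − 4·R2.
R3 ← R3 / (-5).
R1 ← R1 − 1/8·R3.
R2 ← R2 − 7/8·R3.
R4 ← R4 − 5/2·R3.
Row 4 reduces to 0 = -1/4, a contradiction. The system is inconsistent.

no solution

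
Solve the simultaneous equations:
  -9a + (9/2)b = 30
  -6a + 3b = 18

no solution

Row-reduce:
R1 ← R1 / (-9).
R2 ← R2 + 6·R1.
Row 2 reduces to 0 = -2, a contradiction. The system is inconsistent.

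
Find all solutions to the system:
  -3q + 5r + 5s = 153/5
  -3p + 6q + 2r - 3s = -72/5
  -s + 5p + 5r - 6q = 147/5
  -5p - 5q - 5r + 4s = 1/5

Row-reduce the augmented matrix:
Swap R1 and R2.
R1 ← R1 / (-3).
R3 ← R3 − 5·R1.
R4 ← R4 + 5·R1.
R2 ← R2 / (-3).
R1 ← R1 + 2·R2.
R3 ← R3 − 4·R2.
R4 ← R4 + 15·R2.
R3 ← R3 / (15).
R1 ← R1 + 4·R3.
R2 ← R2 + 5/3·R3.
R4 ← R4 + 100/3·R3.
R4 ← R4 / (-392/27).
R1 ← R1 + 97/45·R4.
R2 ← R2 + 43/27·R4.
R3 ← R3 − 2/45·R4.
Reading off the reduced rows gives p = 3/5, q = -11/5, r = 3, s = 9/5.

p = 3/5, q = -11/5, r = 3, s = 9/5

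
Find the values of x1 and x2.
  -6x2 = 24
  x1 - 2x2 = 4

Row-reduce the augmented matrix:
Swap R1 and R2.
R2 ← R2 / (-6).
R1 ← R1 + 2·R2.
Reading off the reduced rows gives x1 = -4, x2 = -4.

x1 = -4, x2 = -4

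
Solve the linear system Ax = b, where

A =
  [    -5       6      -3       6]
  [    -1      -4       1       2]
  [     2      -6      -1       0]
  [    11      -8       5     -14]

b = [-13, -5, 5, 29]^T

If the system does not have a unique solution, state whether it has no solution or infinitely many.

Row-reduce:
R1 ← R1 / (-5).
R2 ← R2 + 1·R1.
R3 ← R3 − 2·R1.
R4 ← R4 − 11·R1.
R2 ← R2 / (-26/5).
R1 ← R1 + 6/5·R2.
R3 ← R3 + 18/5·R2.
R4 ← R4 − 26/5·R2.
R3 ← R3 / (-43/13).
R1 ← R1 − 3/13·R3.
R2 ← R2 + 4/13·R3.
Row 4 reduces to 0 = -2, a contradiction. The system is inconsistent.

no solution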